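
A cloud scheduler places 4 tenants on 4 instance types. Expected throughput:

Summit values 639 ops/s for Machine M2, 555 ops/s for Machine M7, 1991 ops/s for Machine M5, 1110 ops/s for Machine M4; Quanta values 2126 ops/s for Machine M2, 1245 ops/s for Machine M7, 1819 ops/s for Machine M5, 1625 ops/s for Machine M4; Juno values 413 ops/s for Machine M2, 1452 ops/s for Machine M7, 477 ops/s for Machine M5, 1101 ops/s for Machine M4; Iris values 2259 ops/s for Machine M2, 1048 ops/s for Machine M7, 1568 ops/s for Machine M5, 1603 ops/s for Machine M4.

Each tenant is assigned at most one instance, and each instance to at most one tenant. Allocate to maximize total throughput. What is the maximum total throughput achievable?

Max total: 7327 ops/s

This is a one-to-one assignment (maximum-weight bipartite matching).
Optimal: Summit→Machine M5 (1991 ops/s), Quanta→Machine M4 (1625 ops/s), Juno→Machine M7 (1452 ops/s), Iris→Machine M2 (2259 ops/s) — total 1991+1625+1452+2259 = 7327 ops/s.
Row-greedy (each tenant in turn takes its best remaining instance) gives 7172 ops/s, worse by 155.
Swapping Summit↔Quanta (Summit→Machine M4 1110 ops/s, Quanta→Machine M5 1819 ops/s) loses 687.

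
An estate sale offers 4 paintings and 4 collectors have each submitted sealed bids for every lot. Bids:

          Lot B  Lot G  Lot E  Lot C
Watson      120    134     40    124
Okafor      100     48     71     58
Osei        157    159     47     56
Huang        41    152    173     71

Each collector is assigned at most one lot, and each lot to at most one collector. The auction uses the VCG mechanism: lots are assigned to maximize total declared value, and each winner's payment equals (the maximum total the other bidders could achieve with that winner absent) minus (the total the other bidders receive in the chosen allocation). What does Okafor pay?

Okafor pays $8.

Efficient allocation: Watson→Lot C ($124), Okafor→Lot B ($100), Osei→Lot G ($159), Huang→Lot E ($173); total welfare W = $556.
Okafor receives Lot B at value $100, so the others get W − 100 = $456.
Without Okafor: best allocation of the remaining 3 bidders over all 4 lots is Watson→Lot G ($134), Osei→Lot B ($157), Huang→Lot E ($173), total $464.
VCG payment = (others' best without Okafor) − (others' welfare with Okafor) = 464 − 456 = $8.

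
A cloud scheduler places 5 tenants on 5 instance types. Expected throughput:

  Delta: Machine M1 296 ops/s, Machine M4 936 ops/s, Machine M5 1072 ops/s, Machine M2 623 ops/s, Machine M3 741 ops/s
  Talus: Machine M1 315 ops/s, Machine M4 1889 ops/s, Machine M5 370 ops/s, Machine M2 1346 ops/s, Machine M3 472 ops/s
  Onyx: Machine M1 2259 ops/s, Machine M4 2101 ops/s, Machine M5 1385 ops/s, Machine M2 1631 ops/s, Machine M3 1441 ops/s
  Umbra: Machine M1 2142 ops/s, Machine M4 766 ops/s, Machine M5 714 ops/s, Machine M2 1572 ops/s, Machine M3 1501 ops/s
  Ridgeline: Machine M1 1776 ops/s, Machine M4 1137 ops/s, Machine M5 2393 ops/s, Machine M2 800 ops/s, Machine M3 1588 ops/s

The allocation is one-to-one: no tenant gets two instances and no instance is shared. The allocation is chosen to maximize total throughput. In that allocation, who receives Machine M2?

Umbra receives Machine M2.

Optimal: Delta→Machine M3 (741 ops/s), Talus→Machine M4 (1889 ops/s), Onyx→Machine M1 (2259 ops/s), Umbra→Machine M2 (1572 ops/s), Ridgeline→Machine M5 (2393 ops/s) — total 741+1889+2259+1572+2393 = 8854 ops/s.
Row-greedy (each tenant in turn takes its best remaining instance) gives 8380 ops/s, worse by 474.
Next-best assignment: Delta→Machine M3, Talus→Machine M4, Onyx→Machine M2, Umbra→Machine M1, Ridgeline→Machine M5 = 8796 ops/s.
Every other assignment is strictly worse.
Umbra's own top instance is Machine M1 (2142 ops/s), but forcing Umbra→Machine M1 and reassigning the rest optimally gives only 8796 ops/s — worse by 58.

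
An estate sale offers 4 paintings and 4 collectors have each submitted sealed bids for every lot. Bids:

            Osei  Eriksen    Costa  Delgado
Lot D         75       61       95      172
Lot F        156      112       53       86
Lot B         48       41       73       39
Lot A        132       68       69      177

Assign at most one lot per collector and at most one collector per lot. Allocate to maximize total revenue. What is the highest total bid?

Max total: $489

Optimal: Osei→Lot A ($132), Eriksen→Lot F ($112), Costa→Lot B ($73), Delgado→Lot D ($172) — total 132+112+73+172 = $489.
Column-greedy (each lot in turn goes to its best remaining collector) gives $469, worse by 20.
Next-best assignment: Osei→Lot F, Eriksen→Lot B, Costa→Lot D, Delgado→Lot A = $469.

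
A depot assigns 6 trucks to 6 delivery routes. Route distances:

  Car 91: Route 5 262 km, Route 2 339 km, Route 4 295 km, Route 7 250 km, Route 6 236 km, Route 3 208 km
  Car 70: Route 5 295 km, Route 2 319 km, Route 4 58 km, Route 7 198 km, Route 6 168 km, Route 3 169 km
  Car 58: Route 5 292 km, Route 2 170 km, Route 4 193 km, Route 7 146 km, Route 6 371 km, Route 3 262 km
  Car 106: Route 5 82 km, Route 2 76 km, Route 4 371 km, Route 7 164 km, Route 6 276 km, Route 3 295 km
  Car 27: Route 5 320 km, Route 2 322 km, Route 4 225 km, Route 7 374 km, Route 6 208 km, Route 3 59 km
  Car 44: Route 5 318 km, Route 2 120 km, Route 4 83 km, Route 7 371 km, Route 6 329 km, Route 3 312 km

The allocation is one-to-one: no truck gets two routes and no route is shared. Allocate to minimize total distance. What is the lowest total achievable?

Optimal: Car 91→Route 6 (236 km), Car 70→Route 4 (58 km), Car 58→Route 7 (146 km), Car 106→Route 5 (82 km), Car 27→Route 3 (59 km), Car 44→Route 2 (120 km) — total 236+58+146+82+59+120 = 701 km.
Column-greedy (each route in turn goes to its cheapest remaining truck) gives 822 km, worse by 121.

Min total: 701 km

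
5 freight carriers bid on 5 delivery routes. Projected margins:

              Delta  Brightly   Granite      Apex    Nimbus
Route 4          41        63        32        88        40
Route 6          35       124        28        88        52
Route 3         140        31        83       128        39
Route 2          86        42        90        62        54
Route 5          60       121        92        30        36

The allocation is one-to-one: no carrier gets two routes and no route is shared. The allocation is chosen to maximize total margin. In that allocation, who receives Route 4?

Apex receives Route 4.

Optimal: Delta→Route 3 ($140k), Brightly→Route 6 ($124k), Granite→Route 5 ($92k), Apex→Route 4 ($88k), Nimbus→Route 2 ($54k) — total 140+124+92+88+54 = $498k.
Column-greedy (each route in turn goes to its best remaining carrier) gives $478k, worse by 20.
Apex's own top route is Route 3 ($128k), but forcing Apex→Route 3 and reassigning the rest optimally gives only $470k — worse by 28.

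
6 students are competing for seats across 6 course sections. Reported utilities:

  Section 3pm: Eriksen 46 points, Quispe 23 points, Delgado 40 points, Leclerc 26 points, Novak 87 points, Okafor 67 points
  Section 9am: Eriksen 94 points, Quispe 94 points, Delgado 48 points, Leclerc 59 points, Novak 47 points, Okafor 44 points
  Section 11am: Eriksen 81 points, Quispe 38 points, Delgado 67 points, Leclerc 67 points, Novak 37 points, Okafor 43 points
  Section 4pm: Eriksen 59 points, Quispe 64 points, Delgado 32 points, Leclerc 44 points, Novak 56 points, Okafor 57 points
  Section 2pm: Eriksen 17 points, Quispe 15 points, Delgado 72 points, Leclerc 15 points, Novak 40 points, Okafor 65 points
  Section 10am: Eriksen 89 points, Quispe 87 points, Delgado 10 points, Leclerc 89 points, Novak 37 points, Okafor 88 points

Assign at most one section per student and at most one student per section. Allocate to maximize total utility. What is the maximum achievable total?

Optimal: Eriksen→Section 11am (81 points), Quispe→Section 9am (94 points), Delgado→Section 2pm (72 points), Leclerc→Section 10am (89 points), Novak→Section 3pm (87 points), Okafor→Section 4pm (57 points) — total 81+94+72+89+87+57 = 480 points.
Column-greedy (each section in turn goes to its best remaining student) gives 466 points, worse by 14.
Next-best assignment: Eriksen→Section 9am, Quispe→Section 4pm, Delgado→Section 2pm, Leclerc→Section 11am, Novak→Section 3pm, Okafor→Section 10am = 472 points.
Every other assignment is strictly worse.

Max total: 480 points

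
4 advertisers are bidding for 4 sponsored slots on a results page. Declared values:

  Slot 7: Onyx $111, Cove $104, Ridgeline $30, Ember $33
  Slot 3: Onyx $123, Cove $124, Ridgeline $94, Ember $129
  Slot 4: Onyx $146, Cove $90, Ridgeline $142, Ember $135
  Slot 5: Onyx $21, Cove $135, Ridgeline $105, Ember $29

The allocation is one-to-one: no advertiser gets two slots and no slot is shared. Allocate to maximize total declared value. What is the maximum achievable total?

Optimal: Onyx→Slot 7 ($111), Cove→Slot 5 ($135), Ridgeline→Slot 4 ($142), Ember→Slot 3 ($129) — total 111+135+142+129 = $517.
Row-greedy (each advertiser in turn takes its best remaining slot) gives $408, worse by 109.
Checked against all permutations: $517 is optimal.

Maximum total: $517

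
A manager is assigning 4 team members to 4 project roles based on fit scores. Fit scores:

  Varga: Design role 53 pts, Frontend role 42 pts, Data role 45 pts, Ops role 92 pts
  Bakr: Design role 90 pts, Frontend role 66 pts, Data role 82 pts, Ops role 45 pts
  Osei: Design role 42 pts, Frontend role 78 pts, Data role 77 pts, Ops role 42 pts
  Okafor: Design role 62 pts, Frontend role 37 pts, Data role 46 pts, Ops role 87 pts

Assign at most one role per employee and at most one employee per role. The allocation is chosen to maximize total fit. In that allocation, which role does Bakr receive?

Bakr receives Data role.

Optimal: Varga→Ops role (92 pts), Bakr→Data role (82 pts), Osei→Frontend role (78 pts), Okafor→Design role (62 pts) — total 92+82+78+62 = 314 pts.
Max-entry greedy (repeatedly take the single best remaining cell) gives 306 pts, worse by 8.
Next-best assignment: Varga→Ops role, Bakr→Design role, Osei→Frontend role, Okafor→Data role = 306 pts.
Swapping Osei↔Okafor (Osei→Design role 42 pts, Okafor→Frontend role 37 pts) loses 61.
Bakr's own top role is Design role (90 pts), but forcing Bakr→Design role and reassigning the rest optimally gives only 306 pts — worse by 8.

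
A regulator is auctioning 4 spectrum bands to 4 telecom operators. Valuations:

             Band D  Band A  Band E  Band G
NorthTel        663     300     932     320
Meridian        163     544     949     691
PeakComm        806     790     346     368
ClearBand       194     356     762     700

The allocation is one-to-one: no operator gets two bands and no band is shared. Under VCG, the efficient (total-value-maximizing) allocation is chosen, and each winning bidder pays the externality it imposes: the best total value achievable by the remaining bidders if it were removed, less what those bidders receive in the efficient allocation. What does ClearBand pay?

ClearBand pays $27M.

Efficient allocation: NorthTel→Band D ($663M), Meridian→Band E ($949M), PeakComm→Band A ($790M), ClearBand→Band G ($700M); total welfare W = $3102M.
ClearBand receives Band G at value $700M, so the others get W − 700 = $2402M.
Without ClearBand: best allocation of the remaining 3 bidders over all 4 bands is NorthTel→Band E ($932M), Meridian→Band G ($691M), PeakComm→Band D ($806M), total $2429M.
VCG payment = (others' best without ClearBand) − (others' welfare with ClearBand) = 2429 − 2402 = $27M.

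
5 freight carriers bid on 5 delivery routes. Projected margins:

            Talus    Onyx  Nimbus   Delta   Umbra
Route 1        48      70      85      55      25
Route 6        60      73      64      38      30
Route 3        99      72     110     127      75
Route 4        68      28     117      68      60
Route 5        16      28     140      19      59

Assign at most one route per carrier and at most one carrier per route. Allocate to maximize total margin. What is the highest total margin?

Optimal: Talus→Route 6 ($60k), Onyx→Route 1 ($70k), Nimbus→Route 5 ($140k), Delta→Route 3 ($127k), Umbra→Route 4 ($60k) — total 60+70+140+127+60 = $457k.

Max total: $457k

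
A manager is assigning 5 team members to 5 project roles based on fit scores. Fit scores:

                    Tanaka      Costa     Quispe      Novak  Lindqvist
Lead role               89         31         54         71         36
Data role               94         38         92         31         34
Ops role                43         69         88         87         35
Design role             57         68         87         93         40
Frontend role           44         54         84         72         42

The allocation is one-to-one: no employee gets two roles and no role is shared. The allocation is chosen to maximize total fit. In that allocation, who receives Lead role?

Treat this as an assignment problem: match each employee to one role.
Optimal: Tanaka→Lead role (89 pts), Costa→Ops role (69 pts), Quispe→Data role (92 pts), Novak→Design role (93 pts), Lindqvist→Frontend role (42 pts) — total 89+69+92+93+42 = 385 pts.
Column-greedy (each role in turn goes to its best remaining employee) gives 378 pts, worse by 7.
Tanaka's own top role is Data role (94 pts), but forcing Tanaka→Data role and reassigning the rest optimally gives only 376 pts — worse by 9.

Tanaka receives Lead role.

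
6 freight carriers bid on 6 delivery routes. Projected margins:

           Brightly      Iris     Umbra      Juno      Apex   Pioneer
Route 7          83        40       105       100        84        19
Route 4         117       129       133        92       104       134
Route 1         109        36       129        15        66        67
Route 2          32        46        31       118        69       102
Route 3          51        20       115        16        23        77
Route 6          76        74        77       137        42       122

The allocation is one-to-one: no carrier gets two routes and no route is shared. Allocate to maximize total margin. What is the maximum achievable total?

This is a one-to-one assignment (maximum-weight bipartite matching).
Optimal: Brightly→Route 1 ($109k), Iris→Route 4 ($129k), Umbra→Route 3 ($115k), Juno→Route 2 ($118k), Apex→Route 7 ($84k), Pioneer→Route 6 ($122k) — total 109+129+115+118+84+122 = $677k.
Next-best assignment: Brightly→Route 1, Iris→Route 4, Umbra→Route 3, Juno→Route 6, Apex→Route 7, Pioneer→Route 2 = $676k.

Max total: $677k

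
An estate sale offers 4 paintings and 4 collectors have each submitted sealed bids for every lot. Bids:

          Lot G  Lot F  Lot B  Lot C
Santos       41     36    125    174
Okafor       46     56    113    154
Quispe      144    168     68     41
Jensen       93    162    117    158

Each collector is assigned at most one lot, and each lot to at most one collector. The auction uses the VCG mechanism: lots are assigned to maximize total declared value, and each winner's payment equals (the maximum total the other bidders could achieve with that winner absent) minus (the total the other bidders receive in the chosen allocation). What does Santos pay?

Santos pays $41.

Efficient allocation: Santos→Lot C ($174), Okafor→Lot B ($113), Quispe→Lot G ($144), Jensen→Lot F ($162); total welfare W = $593.
Santos receives Lot C at value $174, so the others get W − 174 = $419.
Without Santos: best allocation of the remaining 3 bidders over all 4 lots is Okafor→Lot C ($154), Quispe→Lot G ($144), Jensen→Lot F ($162), total $460.
VCG payment = (others' best without Santos) − (others' welfare with Santos) = 460 − 419 = $41.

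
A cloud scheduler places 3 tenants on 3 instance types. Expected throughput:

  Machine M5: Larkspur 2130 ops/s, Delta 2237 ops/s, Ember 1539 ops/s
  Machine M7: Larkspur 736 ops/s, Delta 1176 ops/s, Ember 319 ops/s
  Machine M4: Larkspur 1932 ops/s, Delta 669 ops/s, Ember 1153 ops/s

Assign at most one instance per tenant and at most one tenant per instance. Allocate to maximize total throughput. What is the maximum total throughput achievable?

Maximum total: 4647 ops/s

Treat this as an assignment problem: match each tenant to one instance.
Optimal: Larkspur→Machine M4 (1932 ops/s), Delta→Machine M7 (1176 ops/s), Ember→Machine M5 (1539 ops/s) — total 1932+1176+1539 = 4647 ops/s.
Row-greedy (each tenant in turn takes its best remaining instance) gives 4459 ops/s, worse by 188.
No other one-to-one assignment exceeds 4647 ops/s.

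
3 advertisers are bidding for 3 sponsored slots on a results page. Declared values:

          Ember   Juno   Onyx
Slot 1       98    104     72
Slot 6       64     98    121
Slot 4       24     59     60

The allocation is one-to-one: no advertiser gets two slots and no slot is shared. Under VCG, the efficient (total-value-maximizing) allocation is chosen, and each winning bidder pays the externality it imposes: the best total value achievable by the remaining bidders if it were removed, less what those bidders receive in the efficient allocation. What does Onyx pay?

Onyx pays $39.

Efficient allocation: Ember→Slot 1 ($98), Juno→Slot 4 ($59), Onyx→Slot 6 ($121); total welfare W = $278.
Onyx receives Slot 6 at value $121, so the others get W − 121 = $157.
Without Onyx: best allocation of the remaining 2 bidders over all 3 slots is Ember→Slot 1 ($98), Juno→Slot 6 ($98), total $196.
VCG payment = (others' best without Onyx) − (others' welfare with Onyx) = 196 − 157 = $39.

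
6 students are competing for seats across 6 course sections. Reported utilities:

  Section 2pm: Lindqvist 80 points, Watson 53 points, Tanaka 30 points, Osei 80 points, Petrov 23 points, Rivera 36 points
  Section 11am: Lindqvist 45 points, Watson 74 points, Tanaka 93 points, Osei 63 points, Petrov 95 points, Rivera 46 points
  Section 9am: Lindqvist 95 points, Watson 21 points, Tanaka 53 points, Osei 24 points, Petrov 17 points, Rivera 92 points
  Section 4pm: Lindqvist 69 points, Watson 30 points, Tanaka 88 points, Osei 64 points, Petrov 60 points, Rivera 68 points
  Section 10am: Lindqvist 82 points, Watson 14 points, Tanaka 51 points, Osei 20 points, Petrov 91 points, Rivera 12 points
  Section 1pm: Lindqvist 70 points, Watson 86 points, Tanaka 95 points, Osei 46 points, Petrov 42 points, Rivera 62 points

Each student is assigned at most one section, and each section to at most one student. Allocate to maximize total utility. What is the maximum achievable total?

Optimal: Lindqvist→Section 10am (82 points), Watson→Section 1pm (86 points), Tanaka→Section 4pm (88 points), Osei→Section 2pm (80 points), Petrov→Section 11am (95 points), Rivera→Section 9am (92 points) — total 82+86+88+80+95+92 = 523 points.
Row-greedy (each student in turn takes its best remaining section) gives 513 points, worse by 10.
Next-best assignment: Lindqvist→Section 9am, Watson→Section 1pm, Tanaka→Section 11am, Osei→Section 2pm, Petrov→Section 10am, Rivera→Section 4pm = 513 points.
No other one-to-one assignment exceeds 523 points.

Max total: 523 points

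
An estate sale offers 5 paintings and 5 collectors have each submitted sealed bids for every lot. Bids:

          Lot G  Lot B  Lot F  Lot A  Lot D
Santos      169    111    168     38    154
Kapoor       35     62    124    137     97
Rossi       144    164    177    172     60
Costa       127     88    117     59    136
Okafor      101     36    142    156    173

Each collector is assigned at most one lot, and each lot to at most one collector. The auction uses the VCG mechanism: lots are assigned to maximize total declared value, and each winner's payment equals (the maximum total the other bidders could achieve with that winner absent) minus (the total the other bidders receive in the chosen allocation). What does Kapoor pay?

Efficient allocation: Santos→Lot F ($168), Kapoor→Lot A ($137), Rossi→Lot B ($164), Costa→Lot G ($127), Okafor→Lot D ($173); total welfare W = $769.
Kapoor receives Lot A at value $137, so the others get W − 137 = $632.
Without Kapoor: best allocation of the remaining 4 bidders over all 5 lots is Santos→Lot F ($168), Rossi→Lot A ($172), Costa→Lot G ($127), Okafor→Lot D ($173), total $640.
VCG payment = (others' best without Kapoor) − (others' welfare with Kapoor) = 640 − 632 = $8.

Kapoor pays $8.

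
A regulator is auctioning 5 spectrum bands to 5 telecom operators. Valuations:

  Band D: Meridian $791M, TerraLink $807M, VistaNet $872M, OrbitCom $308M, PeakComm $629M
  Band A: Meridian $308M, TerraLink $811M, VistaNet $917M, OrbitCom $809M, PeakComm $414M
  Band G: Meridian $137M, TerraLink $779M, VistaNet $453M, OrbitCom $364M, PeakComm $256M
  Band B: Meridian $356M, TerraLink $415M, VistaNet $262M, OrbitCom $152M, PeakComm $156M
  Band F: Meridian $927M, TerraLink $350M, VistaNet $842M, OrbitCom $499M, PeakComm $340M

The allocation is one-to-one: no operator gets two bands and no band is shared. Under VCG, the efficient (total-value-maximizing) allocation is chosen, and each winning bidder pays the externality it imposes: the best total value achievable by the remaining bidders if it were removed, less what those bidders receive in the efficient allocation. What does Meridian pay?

Efficient allocation: Meridian→Band F ($927M), TerraLink→Band G ($779M), VistaNet→Band D ($872M), OrbitCom→Band A ($809M), PeakComm→Band B ($156M); total welfare W = $3543M.
Meridian receives Band F at value $927M, so the others get W − 927 = $2616M.
Without Meridian: best allocation of the remaining 4 bidders over all 5 bands is TerraLink→Band G ($779M), VistaNet→Band F ($842M), OrbitCom→Band A ($809M), PeakComm→Band D ($629M), total $3059M.
VCG payment = (others' best without Meridian) − (others' welfare with Meridian) = 3059 − 2616 = $443M.

Meridian pays $443M.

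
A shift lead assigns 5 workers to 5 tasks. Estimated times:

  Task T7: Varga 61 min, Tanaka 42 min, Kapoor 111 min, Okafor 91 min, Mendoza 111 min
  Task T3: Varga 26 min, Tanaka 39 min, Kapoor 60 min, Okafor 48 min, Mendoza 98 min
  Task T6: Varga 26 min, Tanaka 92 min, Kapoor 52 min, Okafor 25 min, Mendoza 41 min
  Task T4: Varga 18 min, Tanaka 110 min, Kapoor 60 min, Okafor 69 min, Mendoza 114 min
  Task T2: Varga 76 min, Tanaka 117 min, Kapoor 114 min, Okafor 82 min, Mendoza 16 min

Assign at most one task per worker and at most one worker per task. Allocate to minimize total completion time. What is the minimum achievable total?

This is the linear assignment problem.
Optimal: Varga→Task T4 (18 min), Tanaka→Task T7 (42 min), Kapoor→Task T3 (60 min), Okafor→Task T6 (25 min), Mendoza→Task T2 (16 min) — total 18+42+60+25+16 = 161 min.
Column-greedy (each task in turn goes to its cheapest remaining worker) gives 169 min, worse by 8.

Minimum total: 161 min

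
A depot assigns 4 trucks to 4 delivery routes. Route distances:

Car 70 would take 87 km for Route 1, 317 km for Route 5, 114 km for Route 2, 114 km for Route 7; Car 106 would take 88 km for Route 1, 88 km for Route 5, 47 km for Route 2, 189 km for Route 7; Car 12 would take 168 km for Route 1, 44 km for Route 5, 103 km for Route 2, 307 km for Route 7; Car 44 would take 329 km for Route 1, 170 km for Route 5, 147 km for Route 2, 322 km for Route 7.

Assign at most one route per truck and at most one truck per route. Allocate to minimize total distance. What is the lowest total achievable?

Optimal: Car 70→Route 7 (114 km), Car 106→Route 1 (88 km), Car 12→Route 5 (44 km), Car 44→Route 2 (147 km) — total 114+88+44+147 = 393 km.
Column-greedy (each route in turn goes to its cheapest remaining truck) gives 500 km, worse by 107.
Next-best assignment: Car 70→Route 1, Car 106→Route 7, Car 12→Route 5, Car 44→Route 2 = 467 km.
Swapping Car 106↔Car 70 (Car 106→Route 7 189 km, Car 70→Route 1 87 km) adds 74.
Checked against all permutations: 393 km is optimal.

Min total: 393 km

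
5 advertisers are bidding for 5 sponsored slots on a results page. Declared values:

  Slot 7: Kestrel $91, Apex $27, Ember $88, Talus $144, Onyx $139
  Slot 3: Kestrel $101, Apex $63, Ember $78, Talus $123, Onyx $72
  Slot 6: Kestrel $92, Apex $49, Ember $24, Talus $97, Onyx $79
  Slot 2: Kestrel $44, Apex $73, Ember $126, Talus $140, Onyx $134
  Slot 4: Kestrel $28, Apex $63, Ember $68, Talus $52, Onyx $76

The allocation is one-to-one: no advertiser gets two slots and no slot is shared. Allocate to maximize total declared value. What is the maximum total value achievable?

Max total: $543

Optimal: Kestrel→Slot 6 ($92), Apex→Slot 4 ($63), Ember→Slot 2 ($126), Talus→Slot 3 ($123), Onyx→Slot 7 ($139) — total 92+63+126+123+139 = $543.
Row-greedy (each advertiser in turn takes its best remaining slot) gives $435, worse by 108.
No other one-to-one assignment exceeds $543.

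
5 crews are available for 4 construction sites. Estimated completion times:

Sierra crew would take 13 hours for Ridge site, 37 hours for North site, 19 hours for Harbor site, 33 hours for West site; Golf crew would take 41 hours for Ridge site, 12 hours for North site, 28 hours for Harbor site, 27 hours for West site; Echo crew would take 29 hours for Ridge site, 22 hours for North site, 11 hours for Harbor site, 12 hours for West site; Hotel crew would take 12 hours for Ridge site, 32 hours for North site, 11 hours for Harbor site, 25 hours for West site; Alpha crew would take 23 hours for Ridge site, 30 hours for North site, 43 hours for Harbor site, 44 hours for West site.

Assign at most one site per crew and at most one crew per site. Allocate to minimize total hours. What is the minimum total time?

Min total: 48 hours

This is a one-to-one assignment (minimum-cost bipartite matching).
Optimal: Sierra crew→Ridge site (13 hours), Golf crew→North site (12 hours), Hotel crew→Harbor site (11 hours), Echo crew→West site (12 hours) — total 13+12+11+12 = 48 hours.
Min-entry greedy (repeatedly take the single cheapest remaining cell) gives 68 hours, worse by 20.
Next-best assignment: Hotel crew→Ridge site, Golf crew→North site, Sierra crew→Harbor site, Echo crew→West site = 55 hours.
No other one-to-one assignment undercuts 48 hours.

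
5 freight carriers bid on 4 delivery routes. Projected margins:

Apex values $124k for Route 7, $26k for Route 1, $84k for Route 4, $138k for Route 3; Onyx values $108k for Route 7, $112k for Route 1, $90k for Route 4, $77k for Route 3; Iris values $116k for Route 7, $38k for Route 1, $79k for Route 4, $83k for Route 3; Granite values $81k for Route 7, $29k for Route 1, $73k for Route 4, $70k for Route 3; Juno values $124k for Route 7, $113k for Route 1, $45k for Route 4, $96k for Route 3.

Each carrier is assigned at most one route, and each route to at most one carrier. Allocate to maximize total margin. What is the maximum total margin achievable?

Max total: $457k

Treat this as an assignment problem: match each carrier to one route.
Optimal: Iris→Route 7 ($116k), Juno→Route 1 ($113k), Onyx→Route 4 ($90k), Apex→Route 3 ($138k) — total 116+113+90+138 = $457k.
Column-greedy (each route in turn goes to its best remaining carrier) gives $410k, worse by 47.
Next-best assignment: Juno→Route 7, Onyx→Route 1, Iris→Route 4, Apex→Route 3 = $453k.
Swapping Onyx↔Iris (Onyx→Route 7 $108k, Iris→Route 4 $79k) loses 19.
No other one-to-one assignment exceeds $457k.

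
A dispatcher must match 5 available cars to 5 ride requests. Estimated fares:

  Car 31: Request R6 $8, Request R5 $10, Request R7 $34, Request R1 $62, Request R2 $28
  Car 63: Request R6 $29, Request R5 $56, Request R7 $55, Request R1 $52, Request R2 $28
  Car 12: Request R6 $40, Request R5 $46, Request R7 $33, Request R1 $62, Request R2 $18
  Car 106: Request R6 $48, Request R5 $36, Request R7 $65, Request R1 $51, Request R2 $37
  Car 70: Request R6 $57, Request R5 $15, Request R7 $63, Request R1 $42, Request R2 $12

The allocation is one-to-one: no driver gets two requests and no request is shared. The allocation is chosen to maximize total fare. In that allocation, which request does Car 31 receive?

Optimal: Car 31→Request R2 ($28), Car 63→Request R5 ($56), Car 12→Request R1 ($62), Car 106→Request R7 ($65), Car 70→Request R6 ($57) — total 28+56+62+65+57 = $268.
Column-greedy (each request in turn goes to its best remaining driver) gives $258, worse by 10.
Swapping Car 12↔Car 70 (Car 12→Request R6 $40, Car 70→Request R1 $42) loses 37.
No other one-to-one assignment exceeds $268.
Car 31's own top request is Request R1 ($62), but forcing Car 31→Request R1 and reassigning the rest optimally gives only $258 — worse by 10.

Car 31 receives Request R2.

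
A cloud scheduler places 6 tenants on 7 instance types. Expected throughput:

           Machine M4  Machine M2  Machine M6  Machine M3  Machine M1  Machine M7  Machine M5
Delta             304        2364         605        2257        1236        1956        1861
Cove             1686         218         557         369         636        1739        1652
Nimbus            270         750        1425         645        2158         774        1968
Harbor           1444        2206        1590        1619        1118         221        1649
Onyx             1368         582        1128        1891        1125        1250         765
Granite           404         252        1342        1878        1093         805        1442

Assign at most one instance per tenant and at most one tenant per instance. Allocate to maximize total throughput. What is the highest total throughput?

Max total: 11339 ops/s

Optimal: Delta→Machine M7 (1956 ops/s), Cove→Machine M4 (1686 ops/s), Nimbus→Machine M1 (2158 ops/s), Harbor→Machine M2 (2206 ops/s), Onyx→Machine M3 (1891 ops/s), Granite→Machine M5 (1442 ops/s) — total 1956+1686+2158+2206+1891+1442 = 11339 ops/s.
Column-greedy (each instance in turn goes to its best remaining tenant) gives 10494 ops/s, worse by 845.
Next-best assignment: Delta→Machine M7, Cove→Machine M4, Nimbus→Machine M1, Harbor→Machine M2, Onyx→Machine M3, Granite→Machine M6 = 11239 ops/s.
Swapping Onyx↔Nimbus (Onyx→Machine M1 1125 ops/s, Nimbus→Machine M3 645 ops/s) loses 2279.
Every other assignment is strictly worse.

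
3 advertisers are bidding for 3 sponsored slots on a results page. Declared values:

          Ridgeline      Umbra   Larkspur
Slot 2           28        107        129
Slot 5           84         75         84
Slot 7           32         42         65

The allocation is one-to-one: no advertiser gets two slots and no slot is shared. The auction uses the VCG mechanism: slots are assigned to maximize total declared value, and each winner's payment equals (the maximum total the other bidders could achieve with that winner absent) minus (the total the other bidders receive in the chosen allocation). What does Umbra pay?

Efficient allocation: Ridgeline→Slot 5 ($84), Umbra→Slot 2 ($107), Larkspur→Slot 7 ($65); total welfare W = $256.
Umbra receives Slot 2 at value $107, so the others get W − 107 = $149.
Without Umbra: best allocation of the remaining 2 bidders over all 3 slots is Ridgeline→Slot 5 ($84), Larkspur→Slot 2 ($129), total $213.
VCG payment = (others' best without Umbra) − (others' welfare with Umbra) = 213 − 149 = $64.

Umbra pays $64.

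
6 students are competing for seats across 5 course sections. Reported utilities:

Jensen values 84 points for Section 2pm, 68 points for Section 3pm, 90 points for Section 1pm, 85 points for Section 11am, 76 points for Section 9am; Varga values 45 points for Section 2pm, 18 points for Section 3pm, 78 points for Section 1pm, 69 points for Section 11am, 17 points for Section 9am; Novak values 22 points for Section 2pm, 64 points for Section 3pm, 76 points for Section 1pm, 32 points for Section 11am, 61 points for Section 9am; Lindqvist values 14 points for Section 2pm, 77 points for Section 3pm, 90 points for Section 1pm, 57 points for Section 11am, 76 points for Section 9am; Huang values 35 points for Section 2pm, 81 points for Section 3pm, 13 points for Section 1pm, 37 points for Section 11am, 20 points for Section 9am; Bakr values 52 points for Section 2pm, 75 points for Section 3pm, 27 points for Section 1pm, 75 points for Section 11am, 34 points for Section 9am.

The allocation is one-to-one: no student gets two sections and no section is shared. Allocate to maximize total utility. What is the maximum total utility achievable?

This is the linear assignment problem.
Optimal: Jensen→Section 2pm (84 points), Huang→Section 3pm (81 points), Varga→Section 1pm (78 points), Bakr→Section 11am (75 points), Lindqvist→Section 9am (76 points) — total 84+81+78+75+76 = 394 points.

Max total: 394 points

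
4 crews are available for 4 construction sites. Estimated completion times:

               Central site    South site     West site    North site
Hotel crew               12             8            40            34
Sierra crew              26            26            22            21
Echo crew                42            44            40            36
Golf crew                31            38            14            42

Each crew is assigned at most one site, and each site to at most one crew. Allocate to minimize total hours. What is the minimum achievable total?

Min total: 84 hours

This is a one-to-one assignment (minimum-cost bipartite matching).
Optimal: Hotel crew→South site (8 hours), Sierra crew→Central site (26 hours), Echo crew→North site (36 hours), Golf crew→West site (14 hours) — total 8+26+36+14 = 84 hours.
Min-entry greedy (repeatedly take the single cheapest remaining cell) gives 85 hours, worse by 1.
Next-best assignment: Hotel crew→South site, Sierra crew→North site, Echo crew→Central site, Golf crew→West site = 85 hours.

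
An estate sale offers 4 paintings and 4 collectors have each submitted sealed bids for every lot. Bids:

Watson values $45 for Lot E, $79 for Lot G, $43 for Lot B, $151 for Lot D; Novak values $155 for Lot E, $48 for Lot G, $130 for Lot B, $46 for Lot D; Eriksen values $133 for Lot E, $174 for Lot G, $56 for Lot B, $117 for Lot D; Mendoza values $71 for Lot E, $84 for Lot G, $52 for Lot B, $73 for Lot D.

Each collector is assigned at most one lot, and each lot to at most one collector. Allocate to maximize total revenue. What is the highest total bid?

Max total: $532

Optimal: Watson→Lot D ($151), Novak→Lot E ($155), Eriksen→Lot G ($174), Mendoza→Lot B ($52) — total 151+155+174+52 = $532.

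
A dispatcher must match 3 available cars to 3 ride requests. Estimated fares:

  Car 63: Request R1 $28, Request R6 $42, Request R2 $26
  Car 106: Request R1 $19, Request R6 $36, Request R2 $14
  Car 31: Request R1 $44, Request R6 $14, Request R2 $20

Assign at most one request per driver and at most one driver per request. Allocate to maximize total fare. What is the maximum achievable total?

Max total: $106

Optimal: Car 63→Request R2 ($26), Car 106→Request R6 ($36), Car 31→Request R1 ($44) — total 26+36+44 = $106.
Row-greedy (each driver in turn takes its best remaining request) gives $81, worse by 25.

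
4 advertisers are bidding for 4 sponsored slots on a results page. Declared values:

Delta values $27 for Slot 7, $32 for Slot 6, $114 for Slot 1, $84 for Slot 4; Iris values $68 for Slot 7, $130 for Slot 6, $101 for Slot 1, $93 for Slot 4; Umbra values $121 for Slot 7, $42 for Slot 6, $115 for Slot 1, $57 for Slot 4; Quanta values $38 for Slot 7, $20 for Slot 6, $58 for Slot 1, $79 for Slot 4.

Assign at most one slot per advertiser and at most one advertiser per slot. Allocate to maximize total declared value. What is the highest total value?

Optimal: Delta→Slot 1 ($114), Iris→Slot 6 ($130), Umbra→Slot 7 ($121), Quanta→Slot 4 ($79) — total 114+130+121+79 = $444.

Max total: $444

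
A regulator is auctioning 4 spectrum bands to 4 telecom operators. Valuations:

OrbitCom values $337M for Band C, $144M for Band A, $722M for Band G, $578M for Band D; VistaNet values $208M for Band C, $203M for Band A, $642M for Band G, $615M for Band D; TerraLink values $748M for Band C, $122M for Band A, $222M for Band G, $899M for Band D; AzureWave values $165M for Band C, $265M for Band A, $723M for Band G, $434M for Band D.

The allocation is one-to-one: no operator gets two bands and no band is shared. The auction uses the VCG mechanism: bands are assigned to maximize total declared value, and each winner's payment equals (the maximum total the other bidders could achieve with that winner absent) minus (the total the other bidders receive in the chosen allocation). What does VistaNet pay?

Efficient allocation: OrbitCom→Band G ($722M), VistaNet→Band D ($615M), TerraLink→Band C ($748M), AzureWave→Band A ($265M); total welfare W = $2350M.
VistaNet receives Band D at value $615M, so the others get W − 615 = $1735M.
Without VistaNet: best allocation of the remaining 3 bidders over all 4 bands is OrbitCom→Band D ($578M), TerraLink→Band C ($748M), AzureWave→Band G ($723M), total $2049M.
VCG payment = (others' best without VistaNet) − (others' welfare with VistaNet) = 2049 − 1735 = $314M.

VistaNet pays $314M.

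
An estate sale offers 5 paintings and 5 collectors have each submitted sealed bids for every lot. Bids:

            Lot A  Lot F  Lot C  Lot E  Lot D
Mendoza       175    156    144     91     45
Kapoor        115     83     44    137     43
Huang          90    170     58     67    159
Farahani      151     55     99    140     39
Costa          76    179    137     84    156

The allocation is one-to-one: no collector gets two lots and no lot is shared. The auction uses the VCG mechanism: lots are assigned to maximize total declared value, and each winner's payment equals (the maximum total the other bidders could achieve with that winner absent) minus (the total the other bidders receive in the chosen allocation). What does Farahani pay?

Farahani pays $31.

Efficient allocation: Mendoza→Lot C ($144), Kapoor→Lot E ($137), Huang→Lot D ($159), Farahani→Lot A ($151), Costa→Lot F ($179); total welfare W = $770.
Farahani receives Lot A at value $151, so the others get W − 151 = $619.
Without Farahani: best allocation of the remaining 4 bidders over all 5 lots is Mendoza→Lot A ($175), Kapoor→Lot E ($137), Huang→Lot D ($159), Costa→Lot F ($179), total $650.
VCG payment = (others' best without Farahani) − (others' welfare with Farahani) = 650 − 619 = $31.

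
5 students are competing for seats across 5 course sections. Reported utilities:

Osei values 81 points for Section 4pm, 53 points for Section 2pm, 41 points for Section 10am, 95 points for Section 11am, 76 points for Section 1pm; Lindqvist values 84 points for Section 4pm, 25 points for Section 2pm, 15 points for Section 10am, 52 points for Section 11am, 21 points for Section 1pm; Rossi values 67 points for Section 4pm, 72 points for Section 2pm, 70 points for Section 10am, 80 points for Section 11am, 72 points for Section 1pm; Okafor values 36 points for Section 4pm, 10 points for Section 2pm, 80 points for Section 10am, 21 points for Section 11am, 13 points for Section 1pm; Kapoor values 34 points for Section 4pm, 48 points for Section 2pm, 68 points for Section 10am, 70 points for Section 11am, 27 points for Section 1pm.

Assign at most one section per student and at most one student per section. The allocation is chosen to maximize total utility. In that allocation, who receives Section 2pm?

Rossi receives Section 2pm.

Treat this as an assignment problem: match each student to one section.
Optimal: Osei→Section 1pm (76 points), Lindqvist→Section 4pm (84 points), Rossi→Section 2pm (72 points), Okafor→Section 10am (80 points), Kapoor→Section 11am (70 points) — total 76+84+72+80+70 = 382 points.
Row-greedy (each student in turn takes its best remaining section) gives 358 points, worse by 24.
Next-best assignment: Osei→Section 11am, Lindqvist→Section 4pm, Rossi→Section 1pm, Okafor→Section 10am, Kapoor→Section 2pm = 379 points.
Rossi's own top section is Section 11am (80 points), but forcing Rossi→Section 11am and reassigning the rest optimally gives only 368 points — worse by 14.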